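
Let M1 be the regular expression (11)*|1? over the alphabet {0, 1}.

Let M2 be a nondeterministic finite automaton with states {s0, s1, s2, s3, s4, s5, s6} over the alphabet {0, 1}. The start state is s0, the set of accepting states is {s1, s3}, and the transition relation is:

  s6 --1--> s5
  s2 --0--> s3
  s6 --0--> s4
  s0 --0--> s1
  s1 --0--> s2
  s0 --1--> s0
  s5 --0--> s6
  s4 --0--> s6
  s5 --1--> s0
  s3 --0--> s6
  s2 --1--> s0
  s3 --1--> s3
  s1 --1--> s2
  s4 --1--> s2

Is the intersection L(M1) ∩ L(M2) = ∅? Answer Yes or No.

Converting the expression M1 to a DFA (subset construction, then merging equivalent states) gives the minimal DFA with states {r0, r1, r2, r3, r4}, start state r0, accepting states {r0, r2, r3} and transitions r0: 0→r1, 1→r2; r1: 0→r1, 1→r1; r2: 0→r1, 1→r3; r3: 0→r1, 1→r4; r4: 0→r1, 1→r3.
Exploring the product automaton M1 × M2 from the start pair (r0, s0), following both machines on each input symbol, reaches 11 state pairs: (r0, s0), (r1, s1), (r2, s0), (r1, s2), (r3, s0), (r1, s3), (r1, s0), (r4, s0), (r1, s6), (r1, s4), (r1, s5).
M1 accepts in {r0, r2, r3} and M2 accepts in {s1, s3}; no reachable pair has both components accepting, so no string drives both machines to acceptance simultaneously and L(M1) ∩ L(M2) = ∅.
So no string is accepted by both, and the intersection is empty.

Yes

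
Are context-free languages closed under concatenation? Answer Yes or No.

Yes

Take grammars for L₁ and L₂ with disjoint nonterminals and start symbols S₁, S₂; adding a new start symbol with S → S₁S₂ gives a context-free grammar for L₁L₂.
So the context-free languages are closed under concatenation.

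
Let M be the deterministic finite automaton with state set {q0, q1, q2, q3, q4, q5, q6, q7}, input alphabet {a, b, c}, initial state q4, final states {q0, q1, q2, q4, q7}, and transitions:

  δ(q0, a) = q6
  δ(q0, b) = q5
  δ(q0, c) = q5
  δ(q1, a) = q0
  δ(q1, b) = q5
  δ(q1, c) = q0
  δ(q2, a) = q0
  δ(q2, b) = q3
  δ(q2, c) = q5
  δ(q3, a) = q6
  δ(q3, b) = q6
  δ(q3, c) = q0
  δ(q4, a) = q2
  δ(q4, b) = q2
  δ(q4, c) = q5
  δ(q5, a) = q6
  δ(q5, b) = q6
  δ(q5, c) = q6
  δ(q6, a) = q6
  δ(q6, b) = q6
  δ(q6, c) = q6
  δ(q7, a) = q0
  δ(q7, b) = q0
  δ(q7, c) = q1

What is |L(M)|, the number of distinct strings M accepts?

7

The useful subgraph on states {q0, q2, q3, q4} is acyclic, so L(M) is finite; the longest accepting path visits 4 useful states, giving maximum string length 3.
Counting accepting paths from q4 by length: 1 of length 0, 2 of length 1, 2 of length 2, 2 of length 3. Total 7.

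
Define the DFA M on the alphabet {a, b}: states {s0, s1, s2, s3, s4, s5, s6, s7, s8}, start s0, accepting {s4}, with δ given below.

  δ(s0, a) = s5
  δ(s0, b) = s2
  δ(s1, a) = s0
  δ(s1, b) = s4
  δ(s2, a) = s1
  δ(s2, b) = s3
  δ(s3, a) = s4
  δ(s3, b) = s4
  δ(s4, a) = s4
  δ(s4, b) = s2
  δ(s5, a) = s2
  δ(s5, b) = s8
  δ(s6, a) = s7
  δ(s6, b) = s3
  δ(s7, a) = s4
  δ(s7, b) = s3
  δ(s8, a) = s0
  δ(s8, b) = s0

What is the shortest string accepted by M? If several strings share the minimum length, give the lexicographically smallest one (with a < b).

bab

A breadth-first search from s0 reaches an accepting state first via the path s0 → s2 → s1 → s4 on input bab.
No string of length < 3 is accepted (BFS exhausts all shorter strings without reaching an accepting state), and bab is the lexicographically least accepting string of length 3.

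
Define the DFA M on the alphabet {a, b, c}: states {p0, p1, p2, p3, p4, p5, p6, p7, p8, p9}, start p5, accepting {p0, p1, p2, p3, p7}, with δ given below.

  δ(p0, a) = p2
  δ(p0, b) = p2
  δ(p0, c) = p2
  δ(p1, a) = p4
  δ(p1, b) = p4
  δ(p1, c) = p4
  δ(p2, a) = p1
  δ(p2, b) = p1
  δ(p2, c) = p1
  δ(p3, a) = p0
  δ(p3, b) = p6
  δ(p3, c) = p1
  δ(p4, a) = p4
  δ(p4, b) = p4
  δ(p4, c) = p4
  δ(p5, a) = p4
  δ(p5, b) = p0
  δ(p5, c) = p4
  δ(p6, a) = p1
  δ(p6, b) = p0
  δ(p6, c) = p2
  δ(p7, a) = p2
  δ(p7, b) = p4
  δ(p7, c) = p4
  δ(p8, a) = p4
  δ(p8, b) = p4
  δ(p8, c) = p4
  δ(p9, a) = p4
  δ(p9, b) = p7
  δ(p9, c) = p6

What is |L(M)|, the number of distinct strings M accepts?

The useful subgraph on states {p0, p1, p2, p5} is acyclic, so L(M) is finite; the longest accepting path visits 4 useful states, giving maximum string length 3.
Counting accepting paths from p5 by length: 1 of length 1, 3 of length 2, 9 of length 3. Total 13.

13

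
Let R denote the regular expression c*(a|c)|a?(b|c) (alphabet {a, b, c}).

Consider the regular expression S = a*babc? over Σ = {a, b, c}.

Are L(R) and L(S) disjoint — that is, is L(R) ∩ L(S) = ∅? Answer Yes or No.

Yes

Converting the expression R to a DFA (subset construction, then merging equivalent states) gives the minimal DFA with states {r0, r1, r2, r3, r4}, start state r0, accepting states {r1, r2, r3} and transitions r0: a→r1, b→r2, c→r3; r1: a→r4, b→r2, c→r2; r2: a→r4, b→r4, c→r4; r3: a→r2, b→r4, c→r3; r4: a→r4, b→r4, c→r4.
Converting the expression S to a DFA (subset construction, then merging equivalent states) gives the minimal DFA with states {s0, s1, s2, s3, s4, s5}, start state s0, accepting states {s4, s5} and transitions s0: a→s0, b→s1, c→s2; s1: a→s3, b→s2, c→s2; s2: a→s2, b→s2, c→s2; s3: a→s2, b→s4, c→s2; s4: a→s2, b→s2, c→s5; s5: a→s2, b→s2, c→s2.
Exploring the product automaton R × S from the start pair (r0, s0), following both machines on each input symbol, reaches 11 state pairs: (r0, s0), (r1, s0), (r2, s1), (r3, s2), (r4, s0), (r2, s2), (r4, s3), (r4, s2), (r4, s1), (r4, s4), (r4, s5).
R accepts in {r1, r2, r3} and S accepts in {s4, s5}; no reachable pair has both components accepting, so no string drives both machines to acceptance simultaneously and L(R) ∩ L(S) = ∅.
So no string is accepted by both, and the intersection is empty.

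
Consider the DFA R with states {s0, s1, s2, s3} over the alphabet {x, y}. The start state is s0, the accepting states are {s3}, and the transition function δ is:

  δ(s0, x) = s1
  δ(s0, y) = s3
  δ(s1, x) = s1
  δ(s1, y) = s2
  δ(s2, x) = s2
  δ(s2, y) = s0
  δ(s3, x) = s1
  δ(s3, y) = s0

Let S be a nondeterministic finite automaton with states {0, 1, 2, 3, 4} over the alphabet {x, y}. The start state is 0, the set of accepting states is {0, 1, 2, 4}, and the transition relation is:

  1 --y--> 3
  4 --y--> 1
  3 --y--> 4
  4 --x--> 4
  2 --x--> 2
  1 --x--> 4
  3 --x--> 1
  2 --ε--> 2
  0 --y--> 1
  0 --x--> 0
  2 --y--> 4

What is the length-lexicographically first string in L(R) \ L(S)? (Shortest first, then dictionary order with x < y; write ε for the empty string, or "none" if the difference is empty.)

The string xyxyy is accepted by R but not by S.
No shorter string lies in the difference, and xyxyy is the lexicographically first length-5 string in L(R) \ L(S).

xyxyy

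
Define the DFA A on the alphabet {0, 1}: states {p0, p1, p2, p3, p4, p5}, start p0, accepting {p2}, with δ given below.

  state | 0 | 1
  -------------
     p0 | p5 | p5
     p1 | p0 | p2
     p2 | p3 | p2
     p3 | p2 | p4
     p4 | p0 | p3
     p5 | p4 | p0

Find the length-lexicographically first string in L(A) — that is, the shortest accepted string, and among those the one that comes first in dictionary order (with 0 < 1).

0010

A breadth-first search from p0 reaches an accepting state first via the path p0 → p5 → p4 → p3 → p2 on input 0010.
No string of length < 4 is accepted (BFS exhausts all shorter strings without reaching an accepting state), and 0010 is the lexicographically least accepting string of length 4.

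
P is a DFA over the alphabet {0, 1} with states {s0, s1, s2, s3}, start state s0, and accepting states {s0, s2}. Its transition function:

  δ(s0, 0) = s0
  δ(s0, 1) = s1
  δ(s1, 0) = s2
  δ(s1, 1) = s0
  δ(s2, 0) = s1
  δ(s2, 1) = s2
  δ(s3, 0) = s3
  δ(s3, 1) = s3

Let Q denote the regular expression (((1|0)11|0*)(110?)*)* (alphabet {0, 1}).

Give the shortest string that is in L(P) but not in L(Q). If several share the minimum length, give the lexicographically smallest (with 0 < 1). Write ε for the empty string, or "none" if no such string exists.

10

The string 10 is accepted by P but not by Q.
No shorter string lies in the difference, and 10 is the lexicographically first length-2 string in L(P) \ L(Q).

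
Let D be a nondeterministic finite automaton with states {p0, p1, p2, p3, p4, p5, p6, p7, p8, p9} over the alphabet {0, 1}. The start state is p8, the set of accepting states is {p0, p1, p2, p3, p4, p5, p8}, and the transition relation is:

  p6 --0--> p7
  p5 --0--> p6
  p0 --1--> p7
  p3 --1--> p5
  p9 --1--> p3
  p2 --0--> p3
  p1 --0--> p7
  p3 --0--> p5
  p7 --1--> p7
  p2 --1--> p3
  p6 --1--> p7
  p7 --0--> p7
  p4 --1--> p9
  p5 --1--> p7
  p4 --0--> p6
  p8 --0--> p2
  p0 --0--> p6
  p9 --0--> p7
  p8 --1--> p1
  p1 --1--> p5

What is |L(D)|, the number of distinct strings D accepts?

10

The useful subgraph on states {p1, p2, p3, p5, p8} is acyclic, so L(D) is finite; the longest accepting path visits 4 useful states, giving maximum string length 3.
Counting accepting paths from p8 by length: 1 of length 0, 2 of length 1, 3 of length 2, 4 of length 3. Total 10.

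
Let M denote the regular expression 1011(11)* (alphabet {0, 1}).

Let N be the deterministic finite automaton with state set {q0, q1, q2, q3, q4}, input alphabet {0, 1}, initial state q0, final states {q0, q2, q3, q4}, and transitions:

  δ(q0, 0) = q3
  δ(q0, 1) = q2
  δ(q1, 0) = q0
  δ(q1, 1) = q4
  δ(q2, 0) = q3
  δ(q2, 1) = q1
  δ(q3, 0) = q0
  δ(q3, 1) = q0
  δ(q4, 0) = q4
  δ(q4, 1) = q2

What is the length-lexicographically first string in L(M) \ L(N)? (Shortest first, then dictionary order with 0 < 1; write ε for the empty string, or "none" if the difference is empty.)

The string 10111111 is accepted by M but not by N.
No shorter string lies in the difference, and 10111111 is the lexicographically first length-8 string in L(M) \ L(N).

10111111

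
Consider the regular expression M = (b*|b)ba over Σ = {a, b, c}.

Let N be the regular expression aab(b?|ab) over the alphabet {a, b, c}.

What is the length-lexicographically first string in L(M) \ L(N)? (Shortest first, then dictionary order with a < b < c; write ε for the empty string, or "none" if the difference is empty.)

ba

The string ba is accepted by M but not by N.
No shorter string lies in the difference, and ba is the lexicographically first length-2 string in L(M) \ L(N).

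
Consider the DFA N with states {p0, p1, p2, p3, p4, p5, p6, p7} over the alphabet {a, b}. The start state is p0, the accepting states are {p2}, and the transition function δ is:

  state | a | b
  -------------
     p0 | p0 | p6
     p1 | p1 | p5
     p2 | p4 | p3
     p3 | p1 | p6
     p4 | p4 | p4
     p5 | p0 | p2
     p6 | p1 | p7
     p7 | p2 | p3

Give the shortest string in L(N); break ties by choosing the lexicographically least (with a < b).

A breadth-first search from p0 reaches an accepting state first via the path p0 → p6 → p7 → p2 on input bba.
No string of length < 3 is accepted (BFS exhausts all shorter strings without reaching an accepting state), and bba is the lexicographically least accepting string of length 3.

bba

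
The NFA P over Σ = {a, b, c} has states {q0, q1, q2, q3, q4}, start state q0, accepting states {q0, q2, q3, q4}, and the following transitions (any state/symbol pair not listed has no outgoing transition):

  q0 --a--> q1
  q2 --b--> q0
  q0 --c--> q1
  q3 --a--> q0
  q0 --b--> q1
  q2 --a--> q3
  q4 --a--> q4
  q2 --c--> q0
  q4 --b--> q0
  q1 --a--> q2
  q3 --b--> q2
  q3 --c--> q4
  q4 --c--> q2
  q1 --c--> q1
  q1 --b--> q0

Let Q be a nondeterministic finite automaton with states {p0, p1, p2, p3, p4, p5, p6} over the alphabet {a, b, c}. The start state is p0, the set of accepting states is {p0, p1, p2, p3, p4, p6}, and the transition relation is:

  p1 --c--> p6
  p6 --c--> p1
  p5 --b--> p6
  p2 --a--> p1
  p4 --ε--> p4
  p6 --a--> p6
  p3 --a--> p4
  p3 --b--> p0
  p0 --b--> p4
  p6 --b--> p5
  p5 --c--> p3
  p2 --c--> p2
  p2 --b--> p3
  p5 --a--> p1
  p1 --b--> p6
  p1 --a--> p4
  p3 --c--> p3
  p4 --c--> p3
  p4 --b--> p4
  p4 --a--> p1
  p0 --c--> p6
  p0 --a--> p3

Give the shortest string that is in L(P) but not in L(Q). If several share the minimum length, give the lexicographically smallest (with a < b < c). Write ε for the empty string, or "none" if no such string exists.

The string cb is accepted by P but not by Q.
No shorter string lies in the difference, and cb is the lexicographically first length-2 string in L(P) \ L(Q).

cb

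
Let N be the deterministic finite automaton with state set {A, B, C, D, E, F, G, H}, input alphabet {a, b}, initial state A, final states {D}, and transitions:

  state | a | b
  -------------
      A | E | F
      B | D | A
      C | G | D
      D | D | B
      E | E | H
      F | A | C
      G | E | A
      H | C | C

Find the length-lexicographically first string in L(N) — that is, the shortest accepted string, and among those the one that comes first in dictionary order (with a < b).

A breadth-first search from A reaches an accepting state first via the path A → F → C → D on input bbb.
No string of length < 3 is accepted (BFS exhausts all shorter strings without reaching an accepting state), and bbb is the lexicographically least accepting string of length 3.

bbb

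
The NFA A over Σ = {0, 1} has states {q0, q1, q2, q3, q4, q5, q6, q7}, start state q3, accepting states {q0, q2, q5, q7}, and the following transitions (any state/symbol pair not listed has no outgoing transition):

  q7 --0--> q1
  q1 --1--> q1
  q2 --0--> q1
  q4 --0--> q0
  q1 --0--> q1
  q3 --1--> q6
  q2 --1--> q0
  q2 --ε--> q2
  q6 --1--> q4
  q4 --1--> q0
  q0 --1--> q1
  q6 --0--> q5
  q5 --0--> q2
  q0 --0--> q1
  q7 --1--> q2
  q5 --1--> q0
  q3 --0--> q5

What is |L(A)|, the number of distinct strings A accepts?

10

The useful subgraph on states {q0, q2, q3, q4, q5, q6} is acyclic, so L(A) is finite; the longest accepting path visits 5 useful states, giving maximum string length 4.
Counting accepting paths from q3 by length: 1 of length 1, 3 of length 2, 5 of length 3, 1 of length 4. Total 10.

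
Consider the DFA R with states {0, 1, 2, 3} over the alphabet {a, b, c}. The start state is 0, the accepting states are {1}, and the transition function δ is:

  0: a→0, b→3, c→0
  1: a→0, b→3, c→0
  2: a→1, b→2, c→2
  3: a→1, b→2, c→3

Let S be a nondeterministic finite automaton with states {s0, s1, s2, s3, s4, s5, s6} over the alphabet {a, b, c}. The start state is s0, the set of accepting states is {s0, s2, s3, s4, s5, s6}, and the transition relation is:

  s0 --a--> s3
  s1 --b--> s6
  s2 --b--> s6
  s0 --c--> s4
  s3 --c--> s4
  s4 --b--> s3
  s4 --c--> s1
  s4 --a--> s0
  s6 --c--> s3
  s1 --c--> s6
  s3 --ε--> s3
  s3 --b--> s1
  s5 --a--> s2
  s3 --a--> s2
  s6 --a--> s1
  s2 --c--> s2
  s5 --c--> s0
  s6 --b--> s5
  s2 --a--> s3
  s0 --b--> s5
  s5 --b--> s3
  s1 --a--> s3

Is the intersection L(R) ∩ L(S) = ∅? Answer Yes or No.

The string ba is accepted by both R and S.
Hence L(R) ∩ L(S) ≠ ∅.

No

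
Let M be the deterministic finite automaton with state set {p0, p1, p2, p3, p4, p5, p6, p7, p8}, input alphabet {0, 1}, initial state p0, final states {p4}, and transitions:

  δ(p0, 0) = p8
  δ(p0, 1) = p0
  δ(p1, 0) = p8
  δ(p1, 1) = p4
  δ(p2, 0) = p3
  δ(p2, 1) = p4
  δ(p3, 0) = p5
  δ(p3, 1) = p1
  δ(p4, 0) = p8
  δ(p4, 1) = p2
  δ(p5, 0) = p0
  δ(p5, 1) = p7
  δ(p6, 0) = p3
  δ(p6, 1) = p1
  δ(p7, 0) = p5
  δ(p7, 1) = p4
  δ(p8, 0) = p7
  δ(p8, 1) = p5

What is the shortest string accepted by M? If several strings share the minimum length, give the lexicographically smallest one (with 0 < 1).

A breadth-first search from p0 reaches an accepting state first via the path p0 → p8 → p7 → p4 on input 001.
No string of length < 3 is accepted (BFS exhausts all shorter strings without reaching an accepting state), and 001 is the lexicographically least accepting string of length 3.

001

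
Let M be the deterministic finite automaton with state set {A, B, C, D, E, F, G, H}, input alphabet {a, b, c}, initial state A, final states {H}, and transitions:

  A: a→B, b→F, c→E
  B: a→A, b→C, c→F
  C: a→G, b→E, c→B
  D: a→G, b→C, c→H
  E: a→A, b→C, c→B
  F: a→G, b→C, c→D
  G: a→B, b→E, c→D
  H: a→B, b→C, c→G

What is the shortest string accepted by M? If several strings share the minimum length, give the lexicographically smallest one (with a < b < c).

A breadth-first search from A reaches an accepting state first via the path A → F → D → H on input bcc.
No string of length < 3 is accepted (BFS exhausts all shorter strings without reaching an accepting state), and bcc is the lexicographically least accepting string of length 3.

bcc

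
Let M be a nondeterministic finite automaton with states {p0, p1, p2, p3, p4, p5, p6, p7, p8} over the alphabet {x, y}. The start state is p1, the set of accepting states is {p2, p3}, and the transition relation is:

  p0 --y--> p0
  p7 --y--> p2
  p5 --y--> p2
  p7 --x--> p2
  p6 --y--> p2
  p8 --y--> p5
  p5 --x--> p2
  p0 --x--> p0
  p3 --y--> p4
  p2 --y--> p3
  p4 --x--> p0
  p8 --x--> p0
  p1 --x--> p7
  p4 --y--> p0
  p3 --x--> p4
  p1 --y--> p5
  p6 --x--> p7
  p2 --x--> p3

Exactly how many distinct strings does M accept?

The useful subgraph on states {p1, p2, p3, p5, p7} is acyclic, so L(M) is finite; the longest accepting path visits 4 useful states, giving maximum string length 3.
Counting accepting paths from p1 by length: 4 of length 2, 8 of length 3. Total 12.

12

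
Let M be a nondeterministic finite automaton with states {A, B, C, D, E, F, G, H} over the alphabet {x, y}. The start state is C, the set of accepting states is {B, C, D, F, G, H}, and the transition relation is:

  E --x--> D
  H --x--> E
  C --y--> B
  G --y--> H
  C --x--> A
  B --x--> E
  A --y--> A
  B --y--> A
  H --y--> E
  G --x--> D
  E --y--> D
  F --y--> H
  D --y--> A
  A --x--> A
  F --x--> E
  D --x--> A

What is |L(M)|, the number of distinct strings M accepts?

The useful subgraph on states {B, C, D, E} is acyclic, so L(M) is finite; the longest accepting path visits 4 useful states, giving maximum string length 3.
Counting accepting paths from C by length: 1 of length 0, 1 of length 1, 2 of length 3. Total 4.

4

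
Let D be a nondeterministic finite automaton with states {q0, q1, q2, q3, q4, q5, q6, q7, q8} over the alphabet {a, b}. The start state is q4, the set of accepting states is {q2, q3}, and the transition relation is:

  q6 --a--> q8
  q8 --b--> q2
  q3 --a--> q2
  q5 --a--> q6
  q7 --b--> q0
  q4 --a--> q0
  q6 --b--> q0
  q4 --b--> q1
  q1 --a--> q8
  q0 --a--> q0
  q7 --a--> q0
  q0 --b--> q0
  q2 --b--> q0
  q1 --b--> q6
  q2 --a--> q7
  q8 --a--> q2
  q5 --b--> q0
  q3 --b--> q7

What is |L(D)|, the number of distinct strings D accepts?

4

The useful subgraph on states {q1, q2, q4, q6, q8} is acyclic, so L(D) is finite; the longest accepting path visits 5 useful states, giving maximum string length 4.
Counting accepting paths from q4 by length: 2 of length 3, 2 of length 4. Total 4.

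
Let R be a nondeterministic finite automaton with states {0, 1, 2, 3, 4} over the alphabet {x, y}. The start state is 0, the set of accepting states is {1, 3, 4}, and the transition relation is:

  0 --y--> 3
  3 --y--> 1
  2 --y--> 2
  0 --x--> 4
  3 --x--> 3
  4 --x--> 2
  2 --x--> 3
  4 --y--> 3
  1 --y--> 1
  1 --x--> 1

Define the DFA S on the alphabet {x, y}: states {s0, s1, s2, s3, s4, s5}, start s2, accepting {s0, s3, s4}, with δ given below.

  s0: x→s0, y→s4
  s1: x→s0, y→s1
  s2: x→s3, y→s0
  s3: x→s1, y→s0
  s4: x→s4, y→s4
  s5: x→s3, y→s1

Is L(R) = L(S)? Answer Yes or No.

Yes

Exploring the product automaton R × S from the start pair (0, s2), following both machines on each input symbol, reaches 5 state pairs: (0, s2), (4, s3), (3, s0), (2, s1), (1, s4).
R accepts in {1, 3, 4} and S accepts in {s0, s3, s4}. In every reachable pair the two components are either both accepting — (4, s3), (3, s0), (1, s4) — or both non-accepting, so no string is accepted by exactly one of the machines: L(R) \ L(S) and L(S) \ L(R) are both empty.
Hence every string is accepted by R iff it is accepted by S, and the two languages coincide.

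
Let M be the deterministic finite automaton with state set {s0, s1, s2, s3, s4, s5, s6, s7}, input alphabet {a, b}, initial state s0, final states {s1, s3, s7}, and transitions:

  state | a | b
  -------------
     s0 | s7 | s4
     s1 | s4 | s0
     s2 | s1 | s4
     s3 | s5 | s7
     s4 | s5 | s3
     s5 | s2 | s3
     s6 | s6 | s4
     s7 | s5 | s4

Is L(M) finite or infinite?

State s0 is reachable from the start and can reach an accepting state, and it lies on the cycle s0 → s4 → s3 → s5 → s2 → s1 → s0.
Traversing that cycle any number of times yields accepted strings of unbounded length, so the language is infinite.

infinite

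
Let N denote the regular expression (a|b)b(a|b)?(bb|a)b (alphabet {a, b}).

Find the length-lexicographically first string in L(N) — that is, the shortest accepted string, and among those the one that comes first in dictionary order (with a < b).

abab

By inspection of the expression, no string of length less than 4 matches, and abab is the lexicographically first match of length 4.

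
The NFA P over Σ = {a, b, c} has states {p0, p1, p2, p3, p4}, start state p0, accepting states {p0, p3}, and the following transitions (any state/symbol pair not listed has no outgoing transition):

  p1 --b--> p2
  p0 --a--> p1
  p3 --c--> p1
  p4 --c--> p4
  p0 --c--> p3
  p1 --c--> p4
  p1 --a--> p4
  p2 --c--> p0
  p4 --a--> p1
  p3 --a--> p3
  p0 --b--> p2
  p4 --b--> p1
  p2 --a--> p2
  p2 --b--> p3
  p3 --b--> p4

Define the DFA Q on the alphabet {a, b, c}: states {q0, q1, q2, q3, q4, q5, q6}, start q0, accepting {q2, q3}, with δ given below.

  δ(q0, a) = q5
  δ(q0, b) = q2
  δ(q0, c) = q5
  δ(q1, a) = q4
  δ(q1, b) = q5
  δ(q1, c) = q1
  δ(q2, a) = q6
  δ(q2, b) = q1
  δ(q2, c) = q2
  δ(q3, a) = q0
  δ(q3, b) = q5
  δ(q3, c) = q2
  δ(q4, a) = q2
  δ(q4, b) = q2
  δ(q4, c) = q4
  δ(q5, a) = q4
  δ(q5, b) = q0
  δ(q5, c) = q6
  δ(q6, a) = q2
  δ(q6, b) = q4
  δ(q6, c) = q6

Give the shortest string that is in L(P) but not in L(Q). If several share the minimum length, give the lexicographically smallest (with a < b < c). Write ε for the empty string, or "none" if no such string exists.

The empty string ε is accepted by P but not by Q.
Since ε is the unique shortest string, it is the required witness.

ε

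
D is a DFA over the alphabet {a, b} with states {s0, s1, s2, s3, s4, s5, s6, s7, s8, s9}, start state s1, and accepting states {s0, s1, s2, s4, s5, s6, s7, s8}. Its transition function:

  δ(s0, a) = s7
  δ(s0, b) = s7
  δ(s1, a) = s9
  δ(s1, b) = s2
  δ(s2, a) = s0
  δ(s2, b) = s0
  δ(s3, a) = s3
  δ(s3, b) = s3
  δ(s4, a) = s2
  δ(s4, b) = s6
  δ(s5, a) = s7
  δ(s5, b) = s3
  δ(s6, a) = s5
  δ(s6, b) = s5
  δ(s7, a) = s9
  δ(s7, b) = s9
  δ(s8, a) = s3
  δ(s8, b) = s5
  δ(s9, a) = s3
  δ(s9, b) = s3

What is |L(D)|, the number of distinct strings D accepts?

The useful subgraph on states {s0, s1, s2, s7} is acyclic, so L(D) is finite; the longest accepting path visits 4 useful states, giving maximum string length 3.
Counting accepting paths from s1 by length: 1 of length 0, 1 of length 1, 2 of length 2, 4 of length 3. Total 8.

8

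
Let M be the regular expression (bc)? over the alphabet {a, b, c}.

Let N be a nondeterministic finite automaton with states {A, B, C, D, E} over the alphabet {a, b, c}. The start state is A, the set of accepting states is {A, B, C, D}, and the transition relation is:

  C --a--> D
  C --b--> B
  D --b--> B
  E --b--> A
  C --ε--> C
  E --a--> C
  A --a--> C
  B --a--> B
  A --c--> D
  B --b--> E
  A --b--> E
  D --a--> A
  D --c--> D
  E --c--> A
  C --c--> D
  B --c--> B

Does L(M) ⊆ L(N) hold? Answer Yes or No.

Converting the expression M to a DFA (subset construction, then merging equivalent states) gives the minimal DFA with states {m0, m1, m2, m3}, start state m0, accepting states {m0, m3} and transitions m0: a→m1, b→m2, c→m1; m1: a→m1, b→m1, c→m1; m2: a→m1, b→m1, c→m3; m3: a→m1, b→m1, c→m1.
Exploring the product automaton M × N from the start pair (m0, A), following both machines on each input symbol, reaches 8 state pairs: (m0, A), (m1, C), (m2, E), (m1, D), (m1, B), (m1, A), (m3, A), (m1, E).
M accepts in {m0, m3} and N accepts in {A, B, C, D}. The reachable pairs whose M-component is accepting are (m0, A), (m3, A); in each of them the N-component is accepting too, so the product for L(M) \ L(N) (M-component accepting, N-component rejecting) has no reachable accepting pair and the difference is empty.
Hence every string in L(M) is also in L(N).

Yes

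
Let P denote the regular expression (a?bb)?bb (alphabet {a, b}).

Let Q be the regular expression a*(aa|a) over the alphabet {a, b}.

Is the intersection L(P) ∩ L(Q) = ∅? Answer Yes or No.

Yes

Converting the expression P to a DFA (subset construction, then merging equivalent states) gives the minimal DFA with states {p0, p1, p2, p3, p4, p5, p6, p7, p8}, start state p0, accepting states {p5, p8} and transitions p0: a→p1, b→p2; p1: a→p3, b→p4; p2: a→p3, b→p5; p3: a→p3, b→p3; p4: a→p3, b→p6; p5: a→p3, b→p7; p6: a→p3, b→p7; p7: a→p3, b→p8; p8: a→p3, b→p3.
Converting the expression Q to a DFA (subset construction, then merging equivalent states) gives the minimal DFA with states {q0, q1, q2}, start state q0, accepting states {q1} and transitions q0: a→q1, b→q2; q1: a→q1, b→q2; q2: a→q2, b→q2.
Exploring the product automaton P × Q from the start pair (p0, q0), following both machines on each input symbol, reaches 10 state pairs: (p0, q0), (p1, q1), (p2, q2), (p3, q1), (p4, q2), (p3, q2), (p5, q2), (p6, q2), (p7, q2), (p8, q2).
P accepts in {p5, p8} and Q accepts in {q1}; no reachable pair has both components accepting, so no string drives both machines to acceptance simultaneously and L(P) ∩ L(Q) = ∅.
So no string is accepted by both, and the intersection is empty.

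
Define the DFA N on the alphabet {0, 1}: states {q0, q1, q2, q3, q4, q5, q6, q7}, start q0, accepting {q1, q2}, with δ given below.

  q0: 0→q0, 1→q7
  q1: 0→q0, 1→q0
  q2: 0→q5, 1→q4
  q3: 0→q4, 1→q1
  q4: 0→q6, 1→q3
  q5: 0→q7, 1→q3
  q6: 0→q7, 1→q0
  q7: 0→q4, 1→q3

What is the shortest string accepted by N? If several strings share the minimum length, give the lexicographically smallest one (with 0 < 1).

A breadth-first search from q0 reaches an accepting state first via the path q0 → q7 → q3 → q1 on input 111.
No string of length < 3 is accepted (BFS exhausts all shorter strings without reaching an accepting state), and 111 is the lexicographically least accepting string of length 3.

111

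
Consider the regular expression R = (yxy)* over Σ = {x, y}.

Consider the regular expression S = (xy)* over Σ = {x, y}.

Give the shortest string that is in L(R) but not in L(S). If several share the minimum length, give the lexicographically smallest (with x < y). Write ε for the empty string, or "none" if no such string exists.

yxy

The string yxy is accepted by R but not by S.
No shorter string lies in the difference, and yxy is the lexicographically first length-3 string in L(R) \ L(S).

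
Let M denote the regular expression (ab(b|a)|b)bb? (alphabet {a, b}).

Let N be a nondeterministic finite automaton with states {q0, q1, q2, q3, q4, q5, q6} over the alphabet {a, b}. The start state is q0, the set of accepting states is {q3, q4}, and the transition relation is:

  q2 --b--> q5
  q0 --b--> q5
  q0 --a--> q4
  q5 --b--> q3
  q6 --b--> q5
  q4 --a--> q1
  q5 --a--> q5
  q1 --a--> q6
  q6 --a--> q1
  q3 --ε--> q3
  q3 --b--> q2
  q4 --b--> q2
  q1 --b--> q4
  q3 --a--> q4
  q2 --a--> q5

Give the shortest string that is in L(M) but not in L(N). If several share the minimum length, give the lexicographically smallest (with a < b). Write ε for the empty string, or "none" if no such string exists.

The string bbb is accepted by M but not by N.
No shorter string lies in the difference, and bbb is the lexicographically first length-3 string in L(M) \ L(N).

bbb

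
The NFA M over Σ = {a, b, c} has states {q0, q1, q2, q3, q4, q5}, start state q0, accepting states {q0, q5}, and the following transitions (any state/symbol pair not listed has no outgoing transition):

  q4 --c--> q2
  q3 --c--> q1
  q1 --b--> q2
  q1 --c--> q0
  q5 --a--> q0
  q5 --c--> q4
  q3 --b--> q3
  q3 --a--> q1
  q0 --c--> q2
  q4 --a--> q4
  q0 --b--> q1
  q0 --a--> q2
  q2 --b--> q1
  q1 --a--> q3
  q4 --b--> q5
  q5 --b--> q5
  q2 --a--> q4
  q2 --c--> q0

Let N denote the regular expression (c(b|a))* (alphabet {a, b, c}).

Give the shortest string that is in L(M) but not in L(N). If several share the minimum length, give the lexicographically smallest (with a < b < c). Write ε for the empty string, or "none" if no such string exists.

ac

The string ac is accepted by M but not by N.
No shorter string lies in the difference, and ac is the lexicographically first length-2 string in L(M) \ L(N).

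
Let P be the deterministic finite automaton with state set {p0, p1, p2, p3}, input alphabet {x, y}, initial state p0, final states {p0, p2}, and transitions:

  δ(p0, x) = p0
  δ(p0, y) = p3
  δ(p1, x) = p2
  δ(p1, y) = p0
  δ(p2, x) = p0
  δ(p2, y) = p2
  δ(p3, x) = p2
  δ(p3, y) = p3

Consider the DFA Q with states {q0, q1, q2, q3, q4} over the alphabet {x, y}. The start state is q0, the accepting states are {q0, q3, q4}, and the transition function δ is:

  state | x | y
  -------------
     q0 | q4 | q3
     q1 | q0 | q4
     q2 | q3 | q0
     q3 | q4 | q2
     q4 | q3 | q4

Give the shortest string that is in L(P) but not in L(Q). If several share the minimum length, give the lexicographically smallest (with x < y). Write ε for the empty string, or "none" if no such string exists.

The string xyxy is accepted by P but not by Q.
No shorter string lies in the difference, and xyxy is the lexicographically first length-4 string in L(P) \ L(Q).

xyxy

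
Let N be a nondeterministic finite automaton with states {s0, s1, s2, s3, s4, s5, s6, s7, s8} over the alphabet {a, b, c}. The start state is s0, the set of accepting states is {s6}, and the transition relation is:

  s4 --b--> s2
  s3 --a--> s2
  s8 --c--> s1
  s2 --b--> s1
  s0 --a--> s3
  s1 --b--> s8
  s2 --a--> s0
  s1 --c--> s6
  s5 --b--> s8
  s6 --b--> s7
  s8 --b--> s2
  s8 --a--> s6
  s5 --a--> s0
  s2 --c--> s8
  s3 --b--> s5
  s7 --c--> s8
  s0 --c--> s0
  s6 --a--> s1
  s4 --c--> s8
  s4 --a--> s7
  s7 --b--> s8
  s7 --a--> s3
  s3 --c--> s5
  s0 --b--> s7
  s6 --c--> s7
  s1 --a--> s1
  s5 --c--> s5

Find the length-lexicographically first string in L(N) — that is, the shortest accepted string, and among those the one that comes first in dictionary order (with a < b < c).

A breadth-first search from s0 reaches an accepting state first via the path s0 → s7 → s8 → s6 on input bba.
No string of length < 3 is accepted (BFS exhausts all shorter strings without reaching an accepting state), and bba is the lexicographically least accepting string of length 3.

bba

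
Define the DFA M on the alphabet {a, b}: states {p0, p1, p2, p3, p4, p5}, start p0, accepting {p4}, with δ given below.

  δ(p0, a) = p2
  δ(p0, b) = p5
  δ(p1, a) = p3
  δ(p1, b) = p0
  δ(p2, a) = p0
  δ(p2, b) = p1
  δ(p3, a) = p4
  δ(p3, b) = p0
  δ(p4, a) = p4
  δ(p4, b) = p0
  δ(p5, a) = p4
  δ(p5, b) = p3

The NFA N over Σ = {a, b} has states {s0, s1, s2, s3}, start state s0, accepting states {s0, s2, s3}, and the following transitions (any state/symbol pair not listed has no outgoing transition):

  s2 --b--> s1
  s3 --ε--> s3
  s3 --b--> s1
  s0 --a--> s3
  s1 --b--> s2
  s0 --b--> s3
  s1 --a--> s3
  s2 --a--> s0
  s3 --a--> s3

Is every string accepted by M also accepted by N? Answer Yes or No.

Exploring the product automaton M × N from the start pair (p0, s0), following both machines on each input symbol, reaches 16 state pairs: (p0, s0), (p2, s3), (p5, s3), (p0, s3), (p1, s1), (p4, s3), (p3, s1), (p5, s1), (p3, s3), (p0, s2), (p0, s1), (p3, s2), (p2, s0), (p5, s2), (p4, s0), (p1, s3).
M accepts in {p4} and N accepts in {s0, s2, s3}. The reachable pairs whose M-component is accepting are (p4, s3), (p4, s0); in each of them the N-component is accepting too, so the product for L(M) \ L(N) (M-component accepting, N-component rejecting) has no reachable accepting pair and the difference is empty.
Hence every string in L(M) is also in L(N).

Yes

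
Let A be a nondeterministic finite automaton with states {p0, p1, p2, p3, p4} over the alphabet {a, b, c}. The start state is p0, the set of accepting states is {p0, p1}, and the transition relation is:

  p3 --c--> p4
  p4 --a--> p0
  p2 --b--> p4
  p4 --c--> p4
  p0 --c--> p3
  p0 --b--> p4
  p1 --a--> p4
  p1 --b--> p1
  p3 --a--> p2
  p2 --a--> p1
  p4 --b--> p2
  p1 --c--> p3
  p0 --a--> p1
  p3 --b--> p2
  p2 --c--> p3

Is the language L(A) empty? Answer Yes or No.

No

The empty string ε is accepted: the run p0 ends in the accepting state p0.
Since at least one string is accepted, L(A) is not empty.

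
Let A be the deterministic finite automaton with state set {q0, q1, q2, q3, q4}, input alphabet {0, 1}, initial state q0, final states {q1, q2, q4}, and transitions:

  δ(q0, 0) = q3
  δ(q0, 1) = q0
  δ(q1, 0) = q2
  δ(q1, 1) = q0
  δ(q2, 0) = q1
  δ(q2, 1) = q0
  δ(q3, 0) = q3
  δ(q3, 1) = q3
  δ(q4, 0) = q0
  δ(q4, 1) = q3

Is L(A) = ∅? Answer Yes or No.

The states reachable from the start state are {q0, q3}.
None of the accepting states {q1, q2, q4} is reachable, so no string is accepted and L(A) = ∅.

Yes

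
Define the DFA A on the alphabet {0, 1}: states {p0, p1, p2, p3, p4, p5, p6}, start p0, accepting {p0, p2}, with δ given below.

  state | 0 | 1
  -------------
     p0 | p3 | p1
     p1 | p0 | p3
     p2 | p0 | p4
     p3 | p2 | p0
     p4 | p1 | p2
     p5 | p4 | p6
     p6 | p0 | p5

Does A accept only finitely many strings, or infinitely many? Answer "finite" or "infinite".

State p0 is reachable from the start and can reach an accepting state, and it lies on the cycle p0 → p1 → p0.
Traversing that cycle any number of times yields accepted strings of unbounded length, so the language is infinite.

infinite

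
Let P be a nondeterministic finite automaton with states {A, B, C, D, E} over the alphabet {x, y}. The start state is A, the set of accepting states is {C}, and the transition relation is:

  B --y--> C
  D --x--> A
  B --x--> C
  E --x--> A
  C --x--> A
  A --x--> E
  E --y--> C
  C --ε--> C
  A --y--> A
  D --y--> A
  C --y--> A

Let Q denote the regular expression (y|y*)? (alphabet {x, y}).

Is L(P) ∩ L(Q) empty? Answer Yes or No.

Converting the expression Q to a DFA (subset construction, then merging equivalent states) gives the minimal DFA with states {q0, q1}, start state q0, accepting states {q0} and transitions q0: x→q1, y→q0; q1: x→q1, y→q1.
Exploring the product automaton P × Q from the start pair (A, q0), following both machines on each input symbol, reaches 4 state pairs: (A, q0), (E, q1), (A, q1), (C, q1).
P accepts in {C} and Q accepts in {q0}; no reachable pair has both components accepting, so no string drives both machines to acceptance simultaneously and L(P) ∩ L(Q) = ∅.
So no string is accepted by both, and the intersection is empty.

Yes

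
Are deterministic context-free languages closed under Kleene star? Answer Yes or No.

L = {c aⁿbⁿ : n≥0} ∪ {cc aⁿb²ⁿ : n≥0} is a DCFL (the number of leading c's fixes which ratio the DPDA checks), but L* is not. Every word of L starts with c, so in a factorisation of the string cc aⁱbʲ (i≥1) into words of L each factor begins at one of the two c's: either the whole string is a single word of L (forcing j = 2i), or it splits as c · (c aⁱbʲ) with c ∈ L (take n = 0) and c aⁱbʲ ∈ L (forcing j = i). Thus L* ∩ cca⁺b* = {cc aⁿbⁿ : n≥1} ∪ {cc aⁿb²ⁿ : n≥1}. A DPDA for L* would give one for this intersection with a regular set, and, started from its configuration after reading cc, one for {aⁿbⁿ : n≥1} ∪ {aⁿb²ⁿ : n≥1}, which no deterministic PDA accepts (a DPDA for it would have a single run on aⁿb²ⁿ, accepting after the prefix aⁿbⁿ and accepting again after n more b's; an ordinary PDA that simulates it on a's and b's and, at any moment when it is accepting, may switch to reading only a fresh letter d while feeding each d to the simulation as a b, would accept aⁱbʲdᵏ (k≥1) exactly when both aⁱbʲ and aⁱbʲ⁺ᵏ are in the language, i.e. its language intersected with the regular set a*b*d⁺ would be exactly {aⁿbⁿdⁿ : n≥1} — impossible, since context-free languages are closed under intersection with regular sets and {aⁿbⁿdⁿ} is not context-free). So L* is not a DCFL.

No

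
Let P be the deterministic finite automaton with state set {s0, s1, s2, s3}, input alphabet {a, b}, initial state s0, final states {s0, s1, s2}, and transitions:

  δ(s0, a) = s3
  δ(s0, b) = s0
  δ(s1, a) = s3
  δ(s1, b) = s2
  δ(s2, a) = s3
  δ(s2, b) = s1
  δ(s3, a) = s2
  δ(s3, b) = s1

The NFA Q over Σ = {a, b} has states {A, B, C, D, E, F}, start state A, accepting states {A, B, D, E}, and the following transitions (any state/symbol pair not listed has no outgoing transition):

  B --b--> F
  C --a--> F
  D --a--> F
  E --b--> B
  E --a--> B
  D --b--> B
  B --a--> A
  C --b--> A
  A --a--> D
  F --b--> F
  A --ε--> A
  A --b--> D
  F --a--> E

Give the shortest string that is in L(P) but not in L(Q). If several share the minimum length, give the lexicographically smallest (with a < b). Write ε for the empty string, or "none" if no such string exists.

aa

The string aa is accepted by P but not by Q.
No shorter string lies in the difference, and aa is the lexicographically first length-2 string in L(P) \ L(Q).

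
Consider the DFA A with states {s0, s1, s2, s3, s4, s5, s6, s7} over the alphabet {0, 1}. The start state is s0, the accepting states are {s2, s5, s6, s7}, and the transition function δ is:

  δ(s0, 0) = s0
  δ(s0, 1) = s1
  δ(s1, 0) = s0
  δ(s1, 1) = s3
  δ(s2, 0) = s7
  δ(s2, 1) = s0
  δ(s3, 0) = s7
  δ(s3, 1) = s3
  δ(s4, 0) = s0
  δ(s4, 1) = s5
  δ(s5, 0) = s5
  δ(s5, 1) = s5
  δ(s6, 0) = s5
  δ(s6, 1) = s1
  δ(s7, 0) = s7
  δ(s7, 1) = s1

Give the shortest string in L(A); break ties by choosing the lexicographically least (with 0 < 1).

110

A breadth-first search from s0 reaches an accepting state first via the path s0 → s1 → s3 → s7 on input 110.
No string of length < 3 is accepted (BFS exhausts all shorter strings without reaching an accepting state), and 110 is the lexicographically least accepting string of length 3.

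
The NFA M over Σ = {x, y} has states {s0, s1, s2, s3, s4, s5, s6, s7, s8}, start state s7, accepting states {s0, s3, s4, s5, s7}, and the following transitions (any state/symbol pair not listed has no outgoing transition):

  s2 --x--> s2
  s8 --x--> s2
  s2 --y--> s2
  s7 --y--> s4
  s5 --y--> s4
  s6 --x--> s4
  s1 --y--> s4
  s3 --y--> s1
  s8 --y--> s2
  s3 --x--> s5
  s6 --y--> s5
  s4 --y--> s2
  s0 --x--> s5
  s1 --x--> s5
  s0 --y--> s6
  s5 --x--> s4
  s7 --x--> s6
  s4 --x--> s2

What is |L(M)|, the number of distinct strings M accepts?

The useful subgraph on states {s4, s5, s6, s7} is acyclic, so L(M) is finite; the longest accepting path visits 4 useful states, giving maximum string length 3.
Counting accepting paths from s7 by length: 1 of length 0, 1 of length 1, 2 of length 2, 2 of length 3. Total 6.

6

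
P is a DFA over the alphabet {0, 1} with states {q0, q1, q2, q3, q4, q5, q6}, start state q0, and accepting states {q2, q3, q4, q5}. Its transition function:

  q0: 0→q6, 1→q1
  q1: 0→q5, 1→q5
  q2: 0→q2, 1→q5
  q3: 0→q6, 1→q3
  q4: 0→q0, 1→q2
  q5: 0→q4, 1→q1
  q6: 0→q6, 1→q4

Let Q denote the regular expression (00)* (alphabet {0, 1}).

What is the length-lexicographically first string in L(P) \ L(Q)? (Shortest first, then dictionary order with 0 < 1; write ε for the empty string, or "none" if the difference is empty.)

The string 01 is accepted by P but not by Q.
No shorter string lies in the difference, and 01 is the lexicographically first length-2 string in L(P) \ L(Q).

01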